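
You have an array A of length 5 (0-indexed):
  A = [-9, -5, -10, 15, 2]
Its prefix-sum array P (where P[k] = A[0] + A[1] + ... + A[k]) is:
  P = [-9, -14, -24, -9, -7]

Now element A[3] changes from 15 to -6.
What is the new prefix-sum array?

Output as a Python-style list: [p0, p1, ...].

Change: A[3] 15 -> -6, delta = -21
P[k] for k < 3: unchanged (A[3] not included)
P[k] for k >= 3: shift by delta = -21
  P[0] = -9 + 0 = -9
  P[1] = -14 + 0 = -14
  P[2] = -24 + 0 = -24
  P[3] = -9 + -21 = -30
  P[4] = -7 + -21 = -28

Answer: [-9, -14, -24, -30, -28]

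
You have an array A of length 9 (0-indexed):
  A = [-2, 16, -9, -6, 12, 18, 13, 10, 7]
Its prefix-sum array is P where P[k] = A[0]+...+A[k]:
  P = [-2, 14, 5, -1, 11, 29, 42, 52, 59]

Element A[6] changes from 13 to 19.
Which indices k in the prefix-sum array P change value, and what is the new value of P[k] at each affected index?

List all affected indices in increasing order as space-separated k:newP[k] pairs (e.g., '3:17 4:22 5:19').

P[k] = A[0] + ... + A[k]
P[k] includes A[6] iff k >= 6
Affected indices: 6, 7, ..., 8; delta = 6
  P[6]: 42 + 6 = 48
  P[7]: 52 + 6 = 58
  P[8]: 59 + 6 = 65

Answer: 6:48 7:58 8:65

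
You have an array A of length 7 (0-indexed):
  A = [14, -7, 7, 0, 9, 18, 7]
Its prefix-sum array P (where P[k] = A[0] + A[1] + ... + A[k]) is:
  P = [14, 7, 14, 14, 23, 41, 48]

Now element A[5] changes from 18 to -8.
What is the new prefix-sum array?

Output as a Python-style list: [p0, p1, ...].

Change: A[5] 18 -> -8, delta = -26
P[k] for k < 5: unchanged (A[5] not included)
P[k] for k >= 5: shift by delta = -26
  P[0] = 14 + 0 = 14
  P[1] = 7 + 0 = 7
  P[2] = 14 + 0 = 14
  P[3] = 14 + 0 = 14
  P[4] = 23 + 0 = 23
  P[5] = 41 + -26 = 15
  P[6] = 48 + -26 = 22

Answer: [14, 7, 14, 14, 23, 15, 22]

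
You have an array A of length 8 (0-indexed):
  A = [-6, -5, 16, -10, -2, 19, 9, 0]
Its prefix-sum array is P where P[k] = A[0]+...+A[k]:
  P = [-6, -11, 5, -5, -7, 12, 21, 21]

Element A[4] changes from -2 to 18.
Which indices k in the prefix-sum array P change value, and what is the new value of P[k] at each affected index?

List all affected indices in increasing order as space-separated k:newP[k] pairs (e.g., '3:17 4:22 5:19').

P[k] = A[0] + ... + A[k]
P[k] includes A[4] iff k >= 4
Affected indices: 4, 5, ..., 7; delta = 20
  P[4]: -7 + 20 = 13
  P[5]: 12 + 20 = 32
  P[6]: 21 + 20 = 41
  P[7]: 21 + 20 = 41

Answer: 4:13 5:32 6:41 7:41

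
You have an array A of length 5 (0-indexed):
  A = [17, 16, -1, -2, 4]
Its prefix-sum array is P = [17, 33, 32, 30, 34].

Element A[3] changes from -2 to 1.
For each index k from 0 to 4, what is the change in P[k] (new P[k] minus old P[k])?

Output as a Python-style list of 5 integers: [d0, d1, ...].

Element change: A[3] -2 -> 1, delta = 3
For k < 3: P[k] unchanged, delta_P[k] = 0
For k >= 3: P[k] shifts by exactly 3
Delta array: [0, 0, 0, 3, 3]

Answer: [0, 0, 0, 3, 3]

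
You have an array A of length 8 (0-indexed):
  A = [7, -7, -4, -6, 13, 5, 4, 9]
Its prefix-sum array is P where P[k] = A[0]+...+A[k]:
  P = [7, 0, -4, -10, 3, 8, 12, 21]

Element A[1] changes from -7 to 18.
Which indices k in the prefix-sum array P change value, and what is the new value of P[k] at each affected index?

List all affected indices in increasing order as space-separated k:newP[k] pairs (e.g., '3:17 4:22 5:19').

Answer: 1:25 2:21 3:15 4:28 5:33 6:37 7:46

Derivation:
P[k] = A[0] + ... + A[k]
P[k] includes A[1] iff k >= 1
Affected indices: 1, 2, ..., 7; delta = 25
  P[1]: 0 + 25 = 25
  P[2]: -4 + 25 = 21
  P[3]: -10 + 25 = 15
  P[4]: 3 + 25 = 28
  P[5]: 8 + 25 = 33
  P[6]: 12 + 25 = 37
  P[7]: 21 + 25 = 46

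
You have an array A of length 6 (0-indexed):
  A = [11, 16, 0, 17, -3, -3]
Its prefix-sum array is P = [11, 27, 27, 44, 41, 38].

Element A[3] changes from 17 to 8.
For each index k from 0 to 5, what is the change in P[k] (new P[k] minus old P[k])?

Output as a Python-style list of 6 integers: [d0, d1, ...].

Answer: [0, 0, 0, -9, -9, -9]

Derivation:
Element change: A[3] 17 -> 8, delta = -9
For k < 3: P[k] unchanged, delta_P[k] = 0
For k >= 3: P[k] shifts by exactly -9
Delta array: [0, 0, 0, -9, -9, -9]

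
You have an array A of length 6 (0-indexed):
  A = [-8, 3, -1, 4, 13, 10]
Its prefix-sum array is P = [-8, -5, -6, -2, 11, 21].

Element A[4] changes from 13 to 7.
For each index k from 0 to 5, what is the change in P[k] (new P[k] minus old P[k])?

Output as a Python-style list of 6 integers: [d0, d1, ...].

Answer: [0, 0, 0, 0, -6, -6]

Derivation:
Element change: A[4] 13 -> 7, delta = -6
For k < 4: P[k] unchanged, delta_P[k] = 0
For k >= 4: P[k] shifts by exactly -6
Delta array: [0, 0, 0, 0, -6, -6]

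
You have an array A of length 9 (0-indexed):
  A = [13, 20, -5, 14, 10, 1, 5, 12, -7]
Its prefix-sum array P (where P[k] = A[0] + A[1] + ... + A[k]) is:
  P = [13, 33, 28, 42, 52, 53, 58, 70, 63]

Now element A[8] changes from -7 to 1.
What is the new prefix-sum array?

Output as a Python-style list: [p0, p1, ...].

Answer: [13, 33, 28, 42, 52, 53, 58, 70, 71]

Derivation:
Change: A[8] -7 -> 1, delta = 8
P[k] for k < 8: unchanged (A[8] not included)
P[k] for k >= 8: shift by delta = 8
  P[0] = 13 + 0 = 13
  P[1] = 33 + 0 = 33
  P[2] = 28 + 0 = 28
  P[3] = 42 + 0 = 42
  P[4] = 52 + 0 = 52
  P[5] = 53 + 0 = 53
  P[6] = 58 + 0 = 58
  P[7] = 70 + 0 = 70
  P[8] = 63 + 8 = 71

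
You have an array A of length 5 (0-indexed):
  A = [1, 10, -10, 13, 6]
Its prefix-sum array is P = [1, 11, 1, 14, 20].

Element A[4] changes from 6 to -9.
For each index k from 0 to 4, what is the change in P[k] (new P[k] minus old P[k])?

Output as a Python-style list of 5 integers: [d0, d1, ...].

Answer: [0, 0, 0, 0, -15]

Derivation:
Element change: A[4] 6 -> -9, delta = -15
For k < 4: P[k] unchanged, delta_P[k] = 0
For k >= 4: P[k] shifts by exactly -15
Delta array: [0, 0, 0, 0, -15]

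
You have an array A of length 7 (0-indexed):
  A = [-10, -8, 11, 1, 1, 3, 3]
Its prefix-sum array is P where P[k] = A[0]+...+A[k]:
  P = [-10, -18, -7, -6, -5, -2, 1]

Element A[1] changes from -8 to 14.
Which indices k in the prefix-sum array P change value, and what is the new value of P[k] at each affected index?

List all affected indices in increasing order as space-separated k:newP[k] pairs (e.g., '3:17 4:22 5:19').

Answer: 1:4 2:15 3:16 4:17 5:20 6:23

Derivation:
P[k] = A[0] + ... + A[k]
P[k] includes A[1] iff k >= 1
Affected indices: 1, 2, ..., 6; delta = 22
  P[1]: -18 + 22 = 4
  P[2]: -7 + 22 = 15
  P[3]: -6 + 22 = 16
  P[4]: -5 + 22 = 17
  P[5]: -2 + 22 = 20
  P[6]: 1 + 22 = 23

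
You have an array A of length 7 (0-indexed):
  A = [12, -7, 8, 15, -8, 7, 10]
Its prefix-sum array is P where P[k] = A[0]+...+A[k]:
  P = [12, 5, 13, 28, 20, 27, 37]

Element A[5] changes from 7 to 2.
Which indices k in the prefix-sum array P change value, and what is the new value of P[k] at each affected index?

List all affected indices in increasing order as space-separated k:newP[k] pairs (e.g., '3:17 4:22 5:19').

Answer: 5:22 6:32

Derivation:
P[k] = A[0] + ... + A[k]
P[k] includes A[5] iff k >= 5
Affected indices: 5, 6, ..., 6; delta = -5
  P[5]: 27 + -5 = 22
  P[6]: 37 + -5 = 32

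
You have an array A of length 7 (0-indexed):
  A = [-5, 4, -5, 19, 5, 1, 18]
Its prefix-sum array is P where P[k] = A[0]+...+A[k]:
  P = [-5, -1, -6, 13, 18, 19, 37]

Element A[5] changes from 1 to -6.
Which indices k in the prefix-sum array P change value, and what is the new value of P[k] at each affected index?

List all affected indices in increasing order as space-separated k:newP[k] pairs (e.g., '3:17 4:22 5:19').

Answer: 5:12 6:30

Derivation:
P[k] = A[0] + ... + A[k]
P[k] includes A[5] iff k >= 5
Affected indices: 5, 6, ..., 6; delta = -7
  P[5]: 19 + -7 = 12
  P[6]: 37 + -7 = 30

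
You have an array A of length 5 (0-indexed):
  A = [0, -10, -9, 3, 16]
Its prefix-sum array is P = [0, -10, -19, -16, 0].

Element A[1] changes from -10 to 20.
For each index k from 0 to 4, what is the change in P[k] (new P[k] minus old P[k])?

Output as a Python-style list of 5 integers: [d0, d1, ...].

Answer: [0, 30, 30, 30, 30]

Derivation:
Element change: A[1] -10 -> 20, delta = 30
For k < 1: P[k] unchanged, delta_P[k] = 0
For k >= 1: P[k] shifts by exactly 30
Delta array: [0, 30, 30, 30, 30]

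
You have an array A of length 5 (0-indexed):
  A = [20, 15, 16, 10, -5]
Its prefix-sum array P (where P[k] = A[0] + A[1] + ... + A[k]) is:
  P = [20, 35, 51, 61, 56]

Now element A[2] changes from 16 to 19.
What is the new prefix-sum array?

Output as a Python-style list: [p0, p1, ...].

Answer: [20, 35, 54, 64, 59]

Derivation:
Change: A[2] 16 -> 19, delta = 3
P[k] for k < 2: unchanged (A[2] not included)
P[k] for k >= 2: shift by delta = 3
  P[0] = 20 + 0 = 20
  P[1] = 35 + 0 = 35
  P[2] = 51 + 3 = 54
  P[3] = 61 + 3 = 64
  P[4] = 56 + 3 = 59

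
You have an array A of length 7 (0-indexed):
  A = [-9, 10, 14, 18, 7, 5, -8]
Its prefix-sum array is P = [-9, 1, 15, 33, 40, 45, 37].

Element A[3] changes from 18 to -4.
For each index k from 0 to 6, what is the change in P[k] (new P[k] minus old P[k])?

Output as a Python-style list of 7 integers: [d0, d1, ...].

Answer: [0, 0, 0, -22, -22, -22, -22]

Derivation:
Element change: A[3] 18 -> -4, delta = -22
For k < 3: P[k] unchanged, delta_P[k] = 0
For k >= 3: P[k] shifts by exactly -22
Delta array: [0, 0, 0, -22, -22, -22, -22]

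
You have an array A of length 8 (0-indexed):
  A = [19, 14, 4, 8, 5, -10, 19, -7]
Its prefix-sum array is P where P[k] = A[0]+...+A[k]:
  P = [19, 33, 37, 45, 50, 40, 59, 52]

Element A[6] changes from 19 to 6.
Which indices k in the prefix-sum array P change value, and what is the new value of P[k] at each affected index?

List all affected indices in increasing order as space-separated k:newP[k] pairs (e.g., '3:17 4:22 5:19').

P[k] = A[0] + ... + A[k]
P[k] includes A[6] iff k >= 6
Affected indices: 6, 7, ..., 7; delta = -13
  P[6]: 59 + -13 = 46
  P[7]: 52 + -13 = 39

Answer: 6:46 7:39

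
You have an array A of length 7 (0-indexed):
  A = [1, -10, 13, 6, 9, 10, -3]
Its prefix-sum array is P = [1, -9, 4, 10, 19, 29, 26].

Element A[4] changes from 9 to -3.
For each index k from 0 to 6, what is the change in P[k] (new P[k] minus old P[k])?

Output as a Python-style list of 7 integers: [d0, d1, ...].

Element change: A[4] 9 -> -3, delta = -12
For k < 4: P[k] unchanged, delta_P[k] = 0
For k >= 4: P[k] shifts by exactly -12
Delta array: [0, 0, 0, 0, -12, -12, -12]

Answer: [0, 0, 0, 0, -12, -12, -12]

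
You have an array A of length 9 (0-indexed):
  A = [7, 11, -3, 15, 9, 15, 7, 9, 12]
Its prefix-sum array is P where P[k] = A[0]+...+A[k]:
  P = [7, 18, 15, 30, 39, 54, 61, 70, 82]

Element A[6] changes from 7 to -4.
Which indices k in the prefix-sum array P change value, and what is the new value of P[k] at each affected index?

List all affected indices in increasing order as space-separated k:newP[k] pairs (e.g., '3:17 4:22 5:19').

P[k] = A[0] + ... + A[k]
P[k] includes A[6] iff k >= 6
Affected indices: 6, 7, ..., 8; delta = -11
  P[6]: 61 + -11 = 50
  P[7]: 70 + -11 = 59
  P[8]: 82 + -11 = 71

Answer: 6:50 7:59 8:71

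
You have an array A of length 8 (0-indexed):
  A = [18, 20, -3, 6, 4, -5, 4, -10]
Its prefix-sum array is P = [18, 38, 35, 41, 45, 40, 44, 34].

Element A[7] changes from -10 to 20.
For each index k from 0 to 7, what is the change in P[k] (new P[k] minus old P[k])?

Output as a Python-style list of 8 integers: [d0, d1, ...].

Element change: A[7] -10 -> 20, delta = 30
For k < 7: P[k] unchanged, delta_P[k] = 0
For k >= 7: P[k] shifts by exactly 30
Delta array: [0, 0, 0, 0, 0, 0, 0, 30]

Answer: [0, 0, 0, 0, 0, 0, 0, 30]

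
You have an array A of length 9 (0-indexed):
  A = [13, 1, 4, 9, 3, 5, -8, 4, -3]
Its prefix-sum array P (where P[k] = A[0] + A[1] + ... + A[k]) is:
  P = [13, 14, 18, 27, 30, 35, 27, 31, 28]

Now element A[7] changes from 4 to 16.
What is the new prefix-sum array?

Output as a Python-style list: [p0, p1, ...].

Change: A[7] 4 -> 16, delta = 12
P[k] for k < 7: unchanged (A[7] not included)
P[k] for k >= 7: shift by delta = 12
  P[0] = 13 + 0 = 13
  P[1] = 14 + 0 = 14
  P[2] = 18 + 0 = 18
  P[3] = 27 + 0 = 27
  P[4] = 30 + 0 = 30
  P[5] = 35 + 0 = 35
  P[6] = 27 + 0 = 27
  P[7] = 31 + 12 = 43
  P[8] = 28 + 12 = 40

Answer: [13, 14, 18, 27, 30, 35, 27, 43, 40]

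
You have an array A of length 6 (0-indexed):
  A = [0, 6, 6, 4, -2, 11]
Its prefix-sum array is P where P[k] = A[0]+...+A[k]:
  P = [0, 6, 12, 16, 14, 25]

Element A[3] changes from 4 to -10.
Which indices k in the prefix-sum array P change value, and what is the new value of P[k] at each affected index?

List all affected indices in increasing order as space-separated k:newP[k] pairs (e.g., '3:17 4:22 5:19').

P[k] = A[0] + ... + A[k]
P[k] includes A[3] iff k >= 3
Affected indices: 3, 4, ..., 5; delta = -14
  P[3]: 16 + -14 = 2
  P[4]: 14 + -14 = 0
  P[5]: 25 + -14 = 11

Answer: 3:2 4:0 5:11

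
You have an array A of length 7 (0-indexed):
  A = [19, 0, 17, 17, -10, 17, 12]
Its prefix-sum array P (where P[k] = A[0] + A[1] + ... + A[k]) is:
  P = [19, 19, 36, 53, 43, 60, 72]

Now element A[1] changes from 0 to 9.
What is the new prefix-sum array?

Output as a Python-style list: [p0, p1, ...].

Change: A[1] 0 -> 9, delta = 9
P[k] for k < 1: unchanged (A[1] not included)
P[k] for k >= 1: shift by delta = 9
  P[0] = 19 + 0 = 19
  P[1] = 19 + 9 = 28
  P[2] = 36 + 9 = 45
  P[3] = 53 + 9 = 62
  P[4] = 43 + 9 = 52
  P[5] = 60 + 9 = 69
  P[6] = 72 + 9 = 81

Answer: [19, 28, 45, 62, 52, 69, 81]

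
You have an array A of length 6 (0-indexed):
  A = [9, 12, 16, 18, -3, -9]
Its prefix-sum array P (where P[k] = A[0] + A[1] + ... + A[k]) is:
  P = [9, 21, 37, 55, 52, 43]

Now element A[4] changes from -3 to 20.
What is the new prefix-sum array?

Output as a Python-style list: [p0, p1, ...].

Change: A[4] -3 -> 20, delta = 23
P[k] for k < 4: unchanged (A[4] not included)
P[k] for k >= 4: shift by delta = 23
  P[0] = 9 + 0 = 9
  P[1] = 21 + 0 = 21
  P[2] = 37 + 0 = 37
  P[3] = 55 + 0 = 55
  P[4] = 52 + 23 = 75
  P[5] = 43 + 23 = 66

Answer: [9, 21, 37, 55, 75, 66]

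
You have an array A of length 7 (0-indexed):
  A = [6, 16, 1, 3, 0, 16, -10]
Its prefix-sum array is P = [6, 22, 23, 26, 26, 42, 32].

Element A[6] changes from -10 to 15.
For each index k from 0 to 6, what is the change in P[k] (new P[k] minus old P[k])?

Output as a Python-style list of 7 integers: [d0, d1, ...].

Element change: A[6] -10 -> 15, delta = 25
For k < 6: P[k] unchanged, delta_P[k] = 0
For k >= 6: P[k] shifts by exactly 25
Delta array: [0, 0, 0, 0, 0, 0, 25]

Answer: [0, 0, 0, 0, 0, 0, 25]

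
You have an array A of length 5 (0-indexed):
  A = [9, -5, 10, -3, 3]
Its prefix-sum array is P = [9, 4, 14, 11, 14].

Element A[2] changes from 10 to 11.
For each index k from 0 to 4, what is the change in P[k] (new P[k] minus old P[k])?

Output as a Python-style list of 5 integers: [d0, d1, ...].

Element change: A[2] 10 -> 11, delta = 1
For k < 2: P[k] unchanged, delta_P[k] = 0
For k >= 2: P[k] shifts by exactly 1
Delta array: [0, 0, 1, 1, 1]

Answer: [0, 0, 1, 1, 1]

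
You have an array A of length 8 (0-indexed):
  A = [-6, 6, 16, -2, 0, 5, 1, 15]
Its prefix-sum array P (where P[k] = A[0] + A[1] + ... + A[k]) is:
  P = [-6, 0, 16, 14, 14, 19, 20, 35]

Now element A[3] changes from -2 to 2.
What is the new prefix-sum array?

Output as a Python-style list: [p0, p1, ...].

Answer: [-6, 0, 16, 18, 18, 23, 24, 39]

Derivation:
Change: A[3] -2 -> 2, delta = 4
P[k] for k < 3: unchanged (A[3] not included)
P[k] for k >= 3: shift by delta = 4
  P[0] = -6 + 0 = -6
  P[1] = 0 + 0 = 0
  P[2] = 16 + 0 = 16
  P[3] = 14 + 4 = 18
  P[4] = 14 + 4 = 18
  P[5] = 19 + 4 = 23
  P[6] = 20 + 4 = 24
  P[7] = 35 + 4 = 39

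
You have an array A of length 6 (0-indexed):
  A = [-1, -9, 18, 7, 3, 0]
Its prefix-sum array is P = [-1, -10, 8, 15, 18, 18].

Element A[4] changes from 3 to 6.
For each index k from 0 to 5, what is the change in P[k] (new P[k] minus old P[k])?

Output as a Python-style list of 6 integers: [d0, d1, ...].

Answer: [0, 0, 0, 0, 3, 3]

Derivation:
Element change: A[4] 3 -> 6, delta = 3
For k < 4: P[k] unchanged, delta_P[k] = 0
For k >= 4: P[k] shifts by exactly 3
Delta array: [0, 0, 0, 0, 3, 3]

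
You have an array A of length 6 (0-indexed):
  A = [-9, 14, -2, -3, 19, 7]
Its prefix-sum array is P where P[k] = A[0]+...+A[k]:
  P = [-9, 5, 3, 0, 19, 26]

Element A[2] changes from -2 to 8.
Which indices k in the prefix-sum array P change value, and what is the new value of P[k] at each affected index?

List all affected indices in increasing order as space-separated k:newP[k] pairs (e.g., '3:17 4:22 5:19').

Answer: 2:13 3:10 4:29 5:36

Derivation:
P[k] = A[0] + ... + A[k]
P[k] includes A[2] iff k >= 2
Affected indices: 2, 3, ..., 5; delta = 10
  P[2]: 3 + 10 = 13
  P[3]: 0 + 10 = 10
  P[4]: 19 + 10 = 29
  P[5]: 26 + 10 = 36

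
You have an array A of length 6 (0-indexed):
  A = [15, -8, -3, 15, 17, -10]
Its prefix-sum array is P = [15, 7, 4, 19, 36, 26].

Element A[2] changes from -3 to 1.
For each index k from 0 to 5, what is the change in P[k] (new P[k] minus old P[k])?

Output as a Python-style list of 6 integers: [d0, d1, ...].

Answer: [0, 0, 4, 4, 4, 4]

Derivation:
Element change: A[2] -3 -> 1, delta = 4
For k < 2: P[k] unchanged, delta_P[k] = 0
For k >= 2: P[k] shifts by exactly 4
Delta array: [0, 0, 4, 4, 4, 4]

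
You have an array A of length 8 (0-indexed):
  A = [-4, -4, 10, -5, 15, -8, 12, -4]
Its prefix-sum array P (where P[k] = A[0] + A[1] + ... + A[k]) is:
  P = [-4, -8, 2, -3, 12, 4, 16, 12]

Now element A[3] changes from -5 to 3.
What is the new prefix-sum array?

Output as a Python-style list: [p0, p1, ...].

Change: A[3] -5 -> 3, delta = 8
P[k] for k < 3: unchanged (A[3] not included)
P[k] for k >= 3: shift by delta = 8
  P[0] = -4 + 0 = -4
  P[1] = -8 + 0 = -8
  P[2] = 2 + 0 = 2
  P[3] = -3 + 8 = 5
  P[4] = 12 + 8 = 20
  P[5] = 4 + 8 = 12
  P[6] = 16 + 8 = 24
  P[7] = 12 + 8 = 20

Answer: [-4, -8, 2, 5, 20, 12, 24, 20]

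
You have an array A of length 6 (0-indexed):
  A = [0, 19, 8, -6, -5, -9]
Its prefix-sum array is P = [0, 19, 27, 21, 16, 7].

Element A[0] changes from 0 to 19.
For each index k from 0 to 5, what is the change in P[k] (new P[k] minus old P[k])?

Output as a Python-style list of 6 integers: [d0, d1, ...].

Element change: A[0] 0 -> 19, delta = 19
For k < 0: P[k] unchanged, delta_P[k] = 0
For k >= 0: P[k] shifts by exactly 19
Delta array: [19, 19, 19, 19, 19, 19]

Answer: [19, 19, 19, 19, 19, 19]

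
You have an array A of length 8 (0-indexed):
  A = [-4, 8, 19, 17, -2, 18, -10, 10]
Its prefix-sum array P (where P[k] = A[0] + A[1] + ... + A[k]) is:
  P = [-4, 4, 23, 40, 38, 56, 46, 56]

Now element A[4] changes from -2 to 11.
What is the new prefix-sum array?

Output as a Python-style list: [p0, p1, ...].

Answer: [-4, 4, 23, 40, 51, 69, 59, 69]

Derivation:
Change: A[4] -2 -> 11, delta = 13
P[k] for k < 4: unchanged (A[4] not included)
P[k] for k >= 4: shift by delta = 13
  P[0] = -4 + 0 = -4
  P[1] = 4 + 0 = 4
  P[2] = 23 + 0 = 23
  P[3] = 40 + 0 = 40
  P[4] = 38 + 13 = 51
  P[5] = 56 + 13 = 69
  P[6] = 46 + 13 = 59
  P[7] = 56 + 13 = 69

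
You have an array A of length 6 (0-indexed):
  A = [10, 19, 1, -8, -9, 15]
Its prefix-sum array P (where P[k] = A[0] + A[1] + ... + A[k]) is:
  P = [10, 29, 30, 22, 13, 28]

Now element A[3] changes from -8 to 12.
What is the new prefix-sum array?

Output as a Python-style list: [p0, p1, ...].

Answer: [10, 29, 30, 42, 33, 48]

Derivation:
Change: A[3] -8 -> 12, delta = 20
P[k] for k < 3: unchanged (A[3] not included)
P[k] for k >= 3: shift by delta = 20
  P[0] = 10 + 0 = 10
  P[1] = 29 + 0 = 29
  P[2] = 30 + 0 = 30
  P[3] = 22 + 20 = 42
  P[4] = 13 + 20 = 33
  P[5] = 28 + 20 = 48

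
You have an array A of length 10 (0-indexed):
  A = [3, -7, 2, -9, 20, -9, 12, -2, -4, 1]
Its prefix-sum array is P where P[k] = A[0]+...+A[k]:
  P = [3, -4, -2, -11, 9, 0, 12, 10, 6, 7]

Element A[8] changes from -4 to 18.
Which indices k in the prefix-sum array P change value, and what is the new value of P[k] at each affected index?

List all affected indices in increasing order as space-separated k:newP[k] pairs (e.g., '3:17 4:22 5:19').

P[k] = A[0] + ... + A[k]
P[k] includes A[8] iff k >= 8
Affected indices: 8, 9, ..., 9; delta = 22
  P[8]: 6 + 22 = 28
  P[9]: 7 + 22 = 29

Answer: 8:28 9:29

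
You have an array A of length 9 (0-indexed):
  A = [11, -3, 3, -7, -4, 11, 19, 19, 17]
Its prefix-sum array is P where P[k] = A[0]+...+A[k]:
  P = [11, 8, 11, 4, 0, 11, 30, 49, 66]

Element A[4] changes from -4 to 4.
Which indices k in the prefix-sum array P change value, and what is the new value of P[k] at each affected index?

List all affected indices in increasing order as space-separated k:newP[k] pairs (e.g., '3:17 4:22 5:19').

Answer: 4:8 5:19 6:38 7:57 8:74

Derivation:
P[k] = A[0] + ... + A[k]
P[k] includes A[4] iff k >= 4
Affected indices: 4, 5, ..., 8; delta = 8
  P[4]: 0 + 8 = 8
  P[5]: 11 + 8 = 19
  P[6]: 30 + 8 = 38
  P[7]: 49 + 8 = 57
  P[8]: 66 + 8 = 74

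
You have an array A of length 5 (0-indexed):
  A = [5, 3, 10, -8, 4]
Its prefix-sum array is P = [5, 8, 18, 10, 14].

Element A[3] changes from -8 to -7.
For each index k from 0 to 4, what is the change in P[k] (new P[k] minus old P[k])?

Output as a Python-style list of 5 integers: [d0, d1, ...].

Element change: A[3] -8 -> -7, delta = 1
For k < 3: P[k] unchanged, delta_P[k] = 0
For k >= 3: P[k] shifts by exactly 1
Delta array: [0, 0, 0, 1, 1]

Answer: [0, 0, 0, 1, 1]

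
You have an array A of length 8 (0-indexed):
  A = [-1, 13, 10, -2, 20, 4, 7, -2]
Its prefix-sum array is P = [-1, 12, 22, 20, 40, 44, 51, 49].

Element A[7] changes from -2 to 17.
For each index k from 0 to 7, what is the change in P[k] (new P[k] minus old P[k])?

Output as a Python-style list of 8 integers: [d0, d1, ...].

Element change: A[7] -2 -> 17, delta = 19
For k < 7: P[k] unchanged, delta_P[k] = 0
For k >= 7: P[k] shifts by exactly 19
Delta array: [0, 0, 0, 0, 0, 0, 0, 19]

Answer: [0, 0, 0, 0, 0, 0, 0, 19]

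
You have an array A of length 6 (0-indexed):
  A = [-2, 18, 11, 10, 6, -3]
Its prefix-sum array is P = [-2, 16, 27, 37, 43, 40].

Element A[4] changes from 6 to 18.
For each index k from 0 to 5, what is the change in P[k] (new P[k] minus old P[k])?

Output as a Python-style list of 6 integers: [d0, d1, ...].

Answer: [0, 0, 0, 0, 12, 12]

Derivation:
Element change: A[4] 6 -> 18, delta = 12
For k < 4: P[k] unchanged, delta_P[k] = 0
For k >= 4: P[k] shifts by exactly 12
Delta array: [0, 0, 0, 0, 12, 12]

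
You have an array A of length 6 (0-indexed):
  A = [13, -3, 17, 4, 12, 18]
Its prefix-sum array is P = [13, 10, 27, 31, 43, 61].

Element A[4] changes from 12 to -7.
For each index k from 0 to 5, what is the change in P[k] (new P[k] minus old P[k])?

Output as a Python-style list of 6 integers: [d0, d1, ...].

Element change: A[4] 12 -> -7, delta = -19
For k < 4: P[k] unchanged, delta_P[k] = 0
For k >= 4: P[k] shifts by exactly -19
Delta array: [0, 0, 0, 0, -19, -19]

Answer: [0, 0, 0, 0, -19, -19]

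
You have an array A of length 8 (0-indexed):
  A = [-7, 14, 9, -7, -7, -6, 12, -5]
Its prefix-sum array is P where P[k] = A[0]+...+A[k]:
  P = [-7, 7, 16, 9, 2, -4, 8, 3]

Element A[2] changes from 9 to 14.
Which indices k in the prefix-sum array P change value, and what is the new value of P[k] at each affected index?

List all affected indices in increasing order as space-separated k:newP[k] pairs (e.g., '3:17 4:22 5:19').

Answer: 2:21 3:14 4:7 5:1 6:13 7:8

Derivation:
P[k] = A[0] + ... + A[k]
P[k] includes A[2] iff k >= 2
Affected indices: 2, 3, ..., 7; delta = 5
  P[2]: 16 + 5 = 21
  P[3]: 9 + 5 = 14
  P[4]: 2 + 5 = 7
  P[5]: -4 + 5 = 1
  P[6]: 8 + 5 = 13
  P[7]: 3 + 5 = 8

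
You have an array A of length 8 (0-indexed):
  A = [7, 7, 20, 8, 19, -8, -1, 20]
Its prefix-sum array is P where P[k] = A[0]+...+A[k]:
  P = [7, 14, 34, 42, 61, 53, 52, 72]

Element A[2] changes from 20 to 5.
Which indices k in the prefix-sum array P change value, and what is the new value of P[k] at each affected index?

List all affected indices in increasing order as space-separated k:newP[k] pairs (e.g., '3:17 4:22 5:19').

P[k] = A[0] + ... + A[k]
P[k] includes A[2] iff k >= 2
Affected indices: 2, 3, ..., 7; delta = -15
  P[2]: 34 + -15 = 19
  P[3]: 42 + -15 = 27
  P[4]: 61 + -15 = 46
  P[5]: 53 + -15 = 38
  P[6]: 52 + -15 = 37
  P[7]: 72 + -15 = 57

Answer: 2:19 3:27 4:46 5:38 6:37 7:57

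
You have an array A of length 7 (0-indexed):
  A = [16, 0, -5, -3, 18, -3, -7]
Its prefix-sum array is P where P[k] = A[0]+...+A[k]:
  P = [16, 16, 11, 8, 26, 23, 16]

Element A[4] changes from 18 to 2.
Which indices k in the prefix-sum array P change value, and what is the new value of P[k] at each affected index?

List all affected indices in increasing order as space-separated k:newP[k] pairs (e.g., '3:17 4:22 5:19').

P[k] = A[0] + ... + A[k]
P[k] includes A[4] iff k >= 4
Affected indices: 4, 5, ..., 6; delta = -16
  P[4]: 26 + -16 = 10
  P[5]: 23 + -16 = 7
  P[6]: 16 + -16 = 0

Answer: 4:10 5:7 6:0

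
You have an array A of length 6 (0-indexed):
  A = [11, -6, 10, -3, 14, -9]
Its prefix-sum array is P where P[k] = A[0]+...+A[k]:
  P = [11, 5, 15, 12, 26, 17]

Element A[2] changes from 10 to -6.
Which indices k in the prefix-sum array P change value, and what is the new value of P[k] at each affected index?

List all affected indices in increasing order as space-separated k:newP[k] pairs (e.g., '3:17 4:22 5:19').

P[k] = A[0] + ... + A[k]
P[k] includes A[2] iff k >= 2
Affected indices: 2, 3, ..., 5; delta = -16
  P[2]: 15 + -16 = -1
  P[3]: 12 + -16 = -4
  P[4]: 26 + -16 = 10
  P[5]: 17 + -16 = 1

Answer: 2:-1 3:-4 4:10 5:1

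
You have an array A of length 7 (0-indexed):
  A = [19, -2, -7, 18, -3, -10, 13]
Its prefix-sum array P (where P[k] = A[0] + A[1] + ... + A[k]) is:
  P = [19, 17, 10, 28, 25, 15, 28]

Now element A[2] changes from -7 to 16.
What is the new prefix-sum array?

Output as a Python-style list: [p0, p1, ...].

Change: A[2] -7 -> 16, delta = 23
P[k] for k < 2: unchanged (A[2] not included)
P[k] for k >= 2: shift by delta = 23
  P[0] = 19 + 0 = 19
  P[1] = 17 + 0 = 17
  P[2] = 10 + 23 = 33
  P[3] = 28 + 23 = 51
  P[4] = 25 + 23 = 48
  P[5] = 15 + 23 = 38
  P[6] = 28 + 23 = 51

Answer: [19, 17, 33, 51, 48, 38, 51]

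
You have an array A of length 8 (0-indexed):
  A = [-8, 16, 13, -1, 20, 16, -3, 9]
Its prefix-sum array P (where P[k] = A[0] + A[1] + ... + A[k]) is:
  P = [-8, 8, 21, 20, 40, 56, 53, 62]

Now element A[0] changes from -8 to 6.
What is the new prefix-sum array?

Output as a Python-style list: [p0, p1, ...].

Change: A[0] -8 -> 6, delta = 14
P[k] for k < 0: unchanged (A[0] not included)
P[k] for k >= 0: shift by delta = 14
  P[0] = -8 + 14 = 6
  P[1] = 8 + 14 = 22
  P[2] = 21 + 14 = 35
  P[3] = 20 + 14 = 34
  P[4] = 40 + 14 = 54
  P[5] = 56 + 14 = 70
  P[6] = 53 + 14 = 67
  P[7] = 62 + 14 = 76

Answer: [6, 22, 35, 34, 54, 70, 67, 76]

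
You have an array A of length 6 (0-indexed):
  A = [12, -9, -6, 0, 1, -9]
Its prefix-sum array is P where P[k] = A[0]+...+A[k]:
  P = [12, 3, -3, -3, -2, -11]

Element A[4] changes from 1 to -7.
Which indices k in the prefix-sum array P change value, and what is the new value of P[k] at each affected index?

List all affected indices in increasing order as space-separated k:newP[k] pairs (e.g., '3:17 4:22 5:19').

P[k] = A[0] + ... + A[k]
P[k] includes A[4] iff k >= 4
Affected indices: 4, 5, ..., 5; delta = -8
  P[4]: -2 + -8 = -10
  P[5]: -11 + -8 = -19

Answer: 4:-10 5:-19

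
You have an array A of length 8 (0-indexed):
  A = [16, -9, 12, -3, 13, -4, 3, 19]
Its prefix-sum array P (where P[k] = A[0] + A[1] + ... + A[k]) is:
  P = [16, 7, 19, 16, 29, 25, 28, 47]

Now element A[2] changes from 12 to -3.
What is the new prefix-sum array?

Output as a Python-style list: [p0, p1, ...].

Change: A[2] 12 -> -3, delta = -15
P[k] for k < 2: unchanged (A[2] not included)
P[k] for k >= 2: shift by delta = -15
  P[0] = 16 + 0 = 16
  P[1] = 7 + 0 = 7
  P[2] = 19 + -15 = 4
  P[3] = 16 + -15 = 1
  P[4] = 29 + -15 = 14
  P[5] = 25 + -15 = 10
  P[6] = 28 + -15 = 13
  P[7] = 47 + -15 = 32

Answer: [16, 7, 4, 1, 14, 10, 13, 32]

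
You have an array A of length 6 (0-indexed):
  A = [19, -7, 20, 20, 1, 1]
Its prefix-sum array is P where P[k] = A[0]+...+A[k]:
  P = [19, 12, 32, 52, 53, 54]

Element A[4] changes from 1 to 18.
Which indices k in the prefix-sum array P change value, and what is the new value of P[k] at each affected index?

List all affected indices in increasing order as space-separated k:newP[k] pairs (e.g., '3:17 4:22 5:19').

Answer: 4:70 5:71

Derivation:
P[k] = A[0] + ... + A[k]
P[k] includes A[4] iff k >= 4
Affected indices: 4, 5, ..., 5; delta = 17
  P[4]: 53 + 17 = 70
  P[5]: 54 + 17 = 71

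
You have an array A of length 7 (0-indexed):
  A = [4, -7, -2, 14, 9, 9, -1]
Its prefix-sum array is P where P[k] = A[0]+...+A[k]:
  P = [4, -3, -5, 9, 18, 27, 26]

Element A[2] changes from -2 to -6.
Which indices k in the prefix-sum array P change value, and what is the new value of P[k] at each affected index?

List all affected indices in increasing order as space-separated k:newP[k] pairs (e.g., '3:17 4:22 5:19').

P[k] = A[0] + ... + A[k]
P[k] includes A[2] iff k >= 2
Affected indices: 2, 3, ..., 6; delta = -4
  P[2]: -5 + -4 = -9
  P[3]: 9 + -4 = 5
  P[4]: 18 + -4 = 14
  P[5]: 27 + -4 = 23
  P[6]: 26 + -4 = 22

Answer: 2:-9 3:5 4:14 5:23 6:22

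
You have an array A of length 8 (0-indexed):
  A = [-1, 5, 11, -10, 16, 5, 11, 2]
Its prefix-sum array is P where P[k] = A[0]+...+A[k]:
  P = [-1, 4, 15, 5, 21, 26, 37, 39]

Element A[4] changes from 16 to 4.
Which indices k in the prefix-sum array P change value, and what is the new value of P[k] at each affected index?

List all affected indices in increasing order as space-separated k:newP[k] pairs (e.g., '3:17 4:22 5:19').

P[k] = A[0] + ... + A[k]
P[k] includes A[4] iff k >= 4
Affected indices: 4, 5, ..., 7; delta = -12
  P[4]: 21 + -12 = 9
  P[5]: 26 + -12 = 14
  P[6]: 37 + -12 = 25
  P[7]: 39 + -12 = 27

Answer: 4:9 5:14 6:25 7:27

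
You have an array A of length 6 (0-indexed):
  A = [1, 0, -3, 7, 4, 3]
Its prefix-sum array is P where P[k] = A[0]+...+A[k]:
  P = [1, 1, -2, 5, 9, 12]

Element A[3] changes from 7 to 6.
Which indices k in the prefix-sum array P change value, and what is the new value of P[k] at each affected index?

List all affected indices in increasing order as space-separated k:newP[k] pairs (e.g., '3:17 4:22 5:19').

P[k] = A[0] + ... + A[k]
P[k] includes A[3] iff k >= 3
Affected indices: 3, 4, ..., 5; delta = -1
  P[3]: 5 + -1 = 4
  P[4]: 9 + -1 = 8
  P[5]: 12 + -1 = 11

Answer: 3:4 4:8 5:11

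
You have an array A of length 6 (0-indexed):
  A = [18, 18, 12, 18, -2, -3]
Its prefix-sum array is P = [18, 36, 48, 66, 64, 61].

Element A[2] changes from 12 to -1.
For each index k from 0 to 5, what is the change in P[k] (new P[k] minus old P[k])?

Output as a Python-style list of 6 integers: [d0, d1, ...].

Element change: A[2] 12 -> -1, delta = -13
For k < 2: P[k] unchanged, delta_P[k] = 0
For k >= 2: P[k] shifts by exactly -13
Delta array: [0, 0, -13, -13, -13, -13]

Answer: [0, 0, -13, -13, -13, -13]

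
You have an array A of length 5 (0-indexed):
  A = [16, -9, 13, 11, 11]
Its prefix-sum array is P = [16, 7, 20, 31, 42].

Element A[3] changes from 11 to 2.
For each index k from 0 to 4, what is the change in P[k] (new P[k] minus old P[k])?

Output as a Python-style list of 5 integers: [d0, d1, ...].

Element change: A[3] 11 -> 2, delta = -9
For k < 3: P[k] unchanged, delta_P[k] = 0
For k >= 3: P[k] shifts by exactly -9
Delta array: [0, 0, 0, -9, -9]

Answer: [0, 0, 0, -9, -9]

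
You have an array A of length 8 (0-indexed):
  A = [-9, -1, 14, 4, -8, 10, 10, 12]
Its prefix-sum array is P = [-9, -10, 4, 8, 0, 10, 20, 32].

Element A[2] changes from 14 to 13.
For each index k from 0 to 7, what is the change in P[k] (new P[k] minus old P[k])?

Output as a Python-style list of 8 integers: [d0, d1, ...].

Element change: A[2] 14 -> 13, delta = -1
For k < 2: P[k] unchanged, delta_P[k] = 0
For k >= 2: P[k] shifts by exactly -1
Delta array: [0, 0, -1, -1, -1, -1, -1, -1]

Answer: [0, 0, -1, -1, -1, -1, -1, -1]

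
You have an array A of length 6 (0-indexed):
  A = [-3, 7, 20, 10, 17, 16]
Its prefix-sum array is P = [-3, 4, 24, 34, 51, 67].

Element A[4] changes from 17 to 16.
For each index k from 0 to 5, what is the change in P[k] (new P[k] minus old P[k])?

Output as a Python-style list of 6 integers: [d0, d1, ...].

Element change: A[4] 17 -> 16, delta = -1
For k < 4: P[k] unchanged, delta_P[k] = 0
For k >= 4: P[k] shifts by exactly -1
Delta array: [0, 0, 0, 0, -1, -1]

Answer: [0, 0, 0, 0, -1, -1]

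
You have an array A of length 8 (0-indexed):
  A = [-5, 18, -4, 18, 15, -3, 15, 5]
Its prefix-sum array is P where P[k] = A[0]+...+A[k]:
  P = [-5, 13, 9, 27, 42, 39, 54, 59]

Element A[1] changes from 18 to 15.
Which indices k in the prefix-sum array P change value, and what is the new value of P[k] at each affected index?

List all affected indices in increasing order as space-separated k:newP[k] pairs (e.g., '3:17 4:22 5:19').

Answer: 1:10 2:6 3:24 4:39 5:36 6:51 7:56

Derivation:
P[k] = A[0] + ... + A[k]
P[k] includes A[1] iff k >= 1
Affected indices: 1, 2, ..., 7; delta = -3
  P[1]: 13 + -3 = 10
  P[2]: 9 + -3 = 6
  P[3]: 27 + -3 = 24
  P[4]: 42 + -3 = 39
  P[5]: 39 + -3 = 36
  P[6]: 54 + -3 = 51
  P[7]: 59 + -3 = 56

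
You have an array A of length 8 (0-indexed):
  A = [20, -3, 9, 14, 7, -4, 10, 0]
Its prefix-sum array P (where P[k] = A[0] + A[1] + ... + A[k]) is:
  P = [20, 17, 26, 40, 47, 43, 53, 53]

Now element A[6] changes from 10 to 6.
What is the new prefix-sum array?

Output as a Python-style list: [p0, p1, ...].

Answer: [20, 17, 26, 40, 47, 43, 49, 49]

Derivation:
Change: A[6] 10 -> 6, delta = -4
P[k] for k < 6: unchanged (A[6] not included)
P[k] for k >= 6: shift by delta = -4
  P[0] = 20 + 0 = 20
  P[1] = 17 + 0 = 17
  P[2] = 26 + 0 = 26
  P[3] = 40 + 0 = 40
  P[4] = 47 + 0 = 47
  P[5] = 43 + 0 = 43
  P[6] = 53 + -4 = 49
  P[7] = 53 + -4 = 49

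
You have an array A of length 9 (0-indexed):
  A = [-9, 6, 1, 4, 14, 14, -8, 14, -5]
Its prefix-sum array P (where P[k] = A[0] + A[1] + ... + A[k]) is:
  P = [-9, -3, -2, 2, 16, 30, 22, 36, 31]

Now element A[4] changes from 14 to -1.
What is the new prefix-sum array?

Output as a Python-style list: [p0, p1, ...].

Answer: [-9, -3, -2, 2, 1, 15, 7, 21, 16]

Derivation:
Change: A[4] 14 -> -1, delta = -15
P[k] for k < 4: unchanged (A[4] not included)
P[k] for k >= 4: shift by delta = -15
  P[0] = -9 + 0 = -9
  P[1] = -3 + 0 = -3
  P[2] = -2 + 0 = -2
  P[3] = 2 + 0 = 2
  P[4] = 16 + -15 = 1
  P[5] = 30 + -15 = 15
  P[6] = 22 + -15 = 7
  P[7] = 36 + -15 = 21
  P[8] = 31 + -15 = 16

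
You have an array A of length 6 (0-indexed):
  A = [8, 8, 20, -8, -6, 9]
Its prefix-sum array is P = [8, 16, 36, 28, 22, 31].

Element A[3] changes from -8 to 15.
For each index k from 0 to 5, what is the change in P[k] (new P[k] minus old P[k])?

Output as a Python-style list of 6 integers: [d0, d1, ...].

Element change: A[3] -8 -> 15, delta = 23
For k < 3: P[k] unchanged, delta_P[k] = 0
For k >= 3: P[k] shifts by exactly 23
Delta array: [0, 0, 0, 23, 23, 23]

Answer: [0, 0, 0, 23, 23, 23]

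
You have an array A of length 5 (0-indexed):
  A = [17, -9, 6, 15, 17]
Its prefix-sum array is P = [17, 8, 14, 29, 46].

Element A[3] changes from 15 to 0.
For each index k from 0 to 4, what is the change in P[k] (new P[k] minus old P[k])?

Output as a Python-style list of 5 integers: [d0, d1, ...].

Answer: [0, 0, 0, -15, -15]

Derivation:
Element change: A[3] 15 -> 0, delta = -15
For k < 3: P[k] unchanged, delta_P[k] = 0
For k >= 3: P[k] shifts by exactly -15
Delta array: [0, 0, 0, -15, -15]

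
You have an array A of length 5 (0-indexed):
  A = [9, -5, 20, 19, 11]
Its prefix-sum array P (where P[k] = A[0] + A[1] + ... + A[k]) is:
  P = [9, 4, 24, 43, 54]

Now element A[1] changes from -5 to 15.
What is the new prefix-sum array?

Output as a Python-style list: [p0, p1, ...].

Answer: [9, 24, 44, 63, 74]

Derivation:
Change: A[1] -5 -> 15, delta = 20
P[k] for k < 1: unchanged (A[1] not included)
P[k] for k >= 1: shift by delta = 20
  P[0] = 9 + 0 = 9
  P[1] = 4 + 20 = 24
  P[2] = 24 + 20 = 44
  P[3] = 43 + 20 = 63
  P[4] = 54 + 20 = 74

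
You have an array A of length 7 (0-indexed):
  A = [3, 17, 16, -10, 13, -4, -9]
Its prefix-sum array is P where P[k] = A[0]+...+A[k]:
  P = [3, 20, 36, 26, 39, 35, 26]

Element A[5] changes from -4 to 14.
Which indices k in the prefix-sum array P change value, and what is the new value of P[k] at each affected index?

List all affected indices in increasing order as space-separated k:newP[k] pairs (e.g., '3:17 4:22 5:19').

Answer: 5:53 6:44

Derivation:
P[k] = A[0] + ... + A[k]
P[k] includes A[5] iff k >= 5
Affected indices: 5, 6, ..., 6; delta = 18
  P[5]: 35 + 18 = 53
  P[6]: 26 + 18 = 44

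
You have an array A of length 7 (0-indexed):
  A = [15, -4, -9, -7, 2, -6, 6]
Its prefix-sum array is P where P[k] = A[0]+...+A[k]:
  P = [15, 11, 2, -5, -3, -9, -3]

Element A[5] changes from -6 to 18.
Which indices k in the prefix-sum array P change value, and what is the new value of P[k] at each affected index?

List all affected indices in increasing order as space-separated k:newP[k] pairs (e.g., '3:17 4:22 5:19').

P[k] = A[0] + ... + A[k]
P[k] includes A[5] iff k >= 5
Affected indices: 5, 6, ..., 6; delta = 24
  P[5]: -9 + 24 = 15
  P[6]: -3 + 24 = 21

Answer: 5:15 6:21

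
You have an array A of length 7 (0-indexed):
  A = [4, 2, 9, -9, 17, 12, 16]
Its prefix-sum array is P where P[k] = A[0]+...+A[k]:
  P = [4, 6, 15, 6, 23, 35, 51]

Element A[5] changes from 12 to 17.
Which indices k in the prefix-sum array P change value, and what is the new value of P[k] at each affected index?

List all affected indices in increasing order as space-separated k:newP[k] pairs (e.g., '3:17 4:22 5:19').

Answer: 5:40 6:56

Derivation:
P[k] = A[0] + ... + A[k]
P[k] includes A[5] iff k >= 5
Affected indices: 5, 6, ..., 6; delta = 5
  P[5]: 35 + 5 = 40
  P[6]: 51 + 5 = 56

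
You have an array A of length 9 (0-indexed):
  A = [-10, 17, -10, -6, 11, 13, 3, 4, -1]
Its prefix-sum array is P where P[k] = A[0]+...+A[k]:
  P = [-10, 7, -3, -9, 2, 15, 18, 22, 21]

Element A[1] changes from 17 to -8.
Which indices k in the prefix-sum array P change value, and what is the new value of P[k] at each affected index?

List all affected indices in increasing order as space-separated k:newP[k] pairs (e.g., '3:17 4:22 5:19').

P[k] = A[0] + ... + A[k]
P[k] includes A[1] iff k >= 1
Affected indices: 1, 2, ..., 8; delta = -25
  P[1]: 7 + -25 = -18
  P[2]: -3 + -25 = -28
  P[3]: -9 + -25 = -34
  P[4]: 2 + -25 = -23
  P[5]: 15 + -25 = -10
  P[6]: 18 + -25 = -7
  P[7]: 22 + -25 = -3
  P[8]: 21 + -25 = -4

Answer: 1:-18 2:-28 3:-34 4:-23 5:-10 6:-7 7:-3 8:-4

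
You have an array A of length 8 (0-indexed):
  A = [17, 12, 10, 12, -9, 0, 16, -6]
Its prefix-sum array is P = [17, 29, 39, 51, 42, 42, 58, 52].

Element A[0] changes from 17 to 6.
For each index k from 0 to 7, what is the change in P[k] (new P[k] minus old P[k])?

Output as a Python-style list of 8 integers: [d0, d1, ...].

Element change: A[0] 17 -> 6, delta = -11
For k < 0: P[k] unchanged, delta_P[k] = 0
For k >= 0: P[k] shifts by exactly -11
Delta array: [-11, -11, -11, -11, -11, -11, -11, -11]

Answer: [-11, -11, -11, -11, -11, -11, -11, -11]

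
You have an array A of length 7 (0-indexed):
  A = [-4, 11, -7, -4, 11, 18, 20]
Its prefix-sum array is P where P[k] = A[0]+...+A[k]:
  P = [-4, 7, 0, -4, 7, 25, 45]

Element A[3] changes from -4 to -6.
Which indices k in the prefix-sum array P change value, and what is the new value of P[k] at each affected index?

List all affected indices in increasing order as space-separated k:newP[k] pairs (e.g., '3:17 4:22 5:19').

Answer: 3:-6 4:5 5:23 6:43

Derivation:
P[k] = A[0] + ... + A[k]
P[k] includes A[3] iff k >= 3
Affected indices: 3, 4, ..., 6; delta = -2
  P[3]: -4 + -2 = -6
  P[4]: 7 + -2 = 5
  P[5]: 25 + -2 = 23
  P[6]: 45 + -2 = 43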